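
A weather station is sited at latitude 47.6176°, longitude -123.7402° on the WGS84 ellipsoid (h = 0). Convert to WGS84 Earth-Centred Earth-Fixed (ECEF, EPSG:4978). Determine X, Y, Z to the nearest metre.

X -2392350 m, Y -3581731 m, Z 4688321 m

WGS84: a = 6378137 m, e² = 0.006694380; N(φ) = a/√(1−e²sin²φ) = 6389817.407 m.
X = (N+h)·cosφ·cosλ = -2392350.339 m; Y = (N+h)·cosφ·sinλ = -3581731.358 m; Z = (N(1−e²)+h)·sinφ = 4688321.170 m.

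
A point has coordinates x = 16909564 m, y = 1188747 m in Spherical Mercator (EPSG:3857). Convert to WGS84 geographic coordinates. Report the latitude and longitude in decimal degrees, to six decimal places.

R = 6378137 m. λ = x/R = 151.90119789°.
φ = 2·arctan(exp(y/R)) − 90° = 2·arctan(1.20488) − 90° = 10.61740338°.

lat 10.617403°, lon 151.901198°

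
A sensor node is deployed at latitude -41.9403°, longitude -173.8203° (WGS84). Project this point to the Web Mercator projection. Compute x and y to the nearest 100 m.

Web Mercator is spherical with R = a = 6378137 m.
x = R·λ = 6378137 × -3.033736542 = -19349587.286 m.
y = R·ln tan(π/4 + φ/2) = 6378137 × -0.807765789 = -5152040.864 m.

x -19349600 m, y -5152000 m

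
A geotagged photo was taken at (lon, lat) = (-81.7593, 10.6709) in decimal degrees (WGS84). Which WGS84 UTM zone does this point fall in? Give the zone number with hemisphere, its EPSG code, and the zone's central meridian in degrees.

Zone 17N (EPSG:32617), central meridian -81°

UTM zone = ⌊(λ + 180)/6⌋ + 1; -81.7593° ∈ [-84°, -78°) → zone 17.
Hemisphere: N (φ ≥ 0).
Central meridian λ₀ = 6×17 − 183 = -81°.
EPSG code: 32617.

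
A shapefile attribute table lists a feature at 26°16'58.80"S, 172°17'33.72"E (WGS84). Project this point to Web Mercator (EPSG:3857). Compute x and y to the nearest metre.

x 19179536 m, y -3034174 m

Web Mercator is spherical with R = a = 6378137 m.
x = R·λ = 6378137 × 3.007074892 = 19179535.631 m.
y = R·ln tan(π/4 + φ/2) = 6378137 × -0.475714795 = -3034174.136 m.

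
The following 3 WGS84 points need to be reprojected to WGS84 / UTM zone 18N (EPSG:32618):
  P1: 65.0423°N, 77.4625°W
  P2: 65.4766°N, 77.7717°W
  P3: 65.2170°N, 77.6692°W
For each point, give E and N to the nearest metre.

UTM zone 18N: λ₀ = -75°, k₀ = 0.9996.
P1 (65.0423°, -77.4625°) → (384083.366, 7215427.685) m.
P2 (65.4766°, -77.7717°) → (371662.030, 7264397.317) m.
P3 (65.2170°, -77.6692°) → (375180.739, 7235279.466) m.

P1: E 384083 m, N 7215428 m; P2: E 371662 m, N 7264397 m; P3: E 375181 m, N 7235279 m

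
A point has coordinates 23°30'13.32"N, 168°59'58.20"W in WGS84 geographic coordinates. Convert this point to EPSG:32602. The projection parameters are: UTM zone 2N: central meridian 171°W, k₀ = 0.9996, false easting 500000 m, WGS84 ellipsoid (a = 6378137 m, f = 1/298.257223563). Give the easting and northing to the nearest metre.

E 704274 m, N 2600704 m

Zone 2 central meridian λ₀ = 6×2 − 183 = -171°; Δλ = +2.0005°.
Transverse Mercator on WGS84 with k₀ = 0.9996 gives E = 704274.203 m, N = 2600703.593 m.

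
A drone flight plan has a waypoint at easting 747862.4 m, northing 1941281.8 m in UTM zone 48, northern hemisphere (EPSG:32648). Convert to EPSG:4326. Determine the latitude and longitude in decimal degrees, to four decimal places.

lat 17.5442°, lon 107.3349°

Zone 48N: λ₀ = 105°, k₀ = 0.9996, false easting 500000 m.
Meridian distance M = (N − FN)/k₀ = 1942058.6 m.
Inverse transverse Mercator on WGS84 gives φ = 17.54420018°, λ = 107.33490004°.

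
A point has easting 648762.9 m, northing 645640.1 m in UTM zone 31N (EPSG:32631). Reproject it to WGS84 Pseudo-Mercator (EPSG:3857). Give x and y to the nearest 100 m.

Unproject from UTM 31N (λ₀ = 3°) → φ = 5.83949997°, λ = 4.34370021°.
Web Mercator (R = 6378137 m): x = 483538.495 m, y = 651178.481 m.

x 483500 m, y 651200 m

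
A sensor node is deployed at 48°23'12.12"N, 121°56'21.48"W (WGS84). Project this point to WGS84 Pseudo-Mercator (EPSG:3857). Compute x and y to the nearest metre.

x -13574221 m, y 6171431 m

Web Mercator is spherical with R = a = 6378137 m.
x = R·λ = 6378137 × -2.128242273 = -13574220.784 m.
y = R·ln tan(π/4 + φ/2) = 6378137 × 0.967591438 = 6171430.753 m.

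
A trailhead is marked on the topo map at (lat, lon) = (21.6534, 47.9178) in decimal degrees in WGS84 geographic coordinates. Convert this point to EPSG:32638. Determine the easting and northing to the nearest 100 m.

Zone 38 central meridian λ₀ = 6×38 − 183 = 45°; Δλ = +2.9178°.
Transverse Mercator on WGS84 with k₀ = 0.9996 gives E = 801999.786 m, N = 2397303.130 m.

E 802000 m, N 2397300 m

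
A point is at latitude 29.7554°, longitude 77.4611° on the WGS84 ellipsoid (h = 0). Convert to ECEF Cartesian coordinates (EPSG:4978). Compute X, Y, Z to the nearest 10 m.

X 1203130 m, Y 5409590 m, Z 3146860 m

WGS84: a = 6378137 m, e² = 0.006694380; N(φ) = a/√(1−e²sin²φ) = 6383401.987 m.
X = (N+h)·cosφ·cosλ = 1203130.172 m; Y = (N+h)·cosφ·sinλ = 5409585.959 m; Z = (N(1−e²)+h)·sinφ = 3146863.453 m.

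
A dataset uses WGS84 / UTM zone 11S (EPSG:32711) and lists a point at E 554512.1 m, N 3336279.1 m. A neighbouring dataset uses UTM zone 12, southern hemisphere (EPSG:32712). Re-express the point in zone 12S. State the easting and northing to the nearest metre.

UTM 11S → geographic: φ = -60.10690011°, λ = -116.01950079°.
UTM 12S (λ₀ = -111°) forward: E = 221107.458 m, N = 3326082.195 m.

E 221107 m, N 3326082 m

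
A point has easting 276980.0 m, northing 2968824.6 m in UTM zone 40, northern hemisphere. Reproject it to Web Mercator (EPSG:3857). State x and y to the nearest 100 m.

Unproject from UTM 40N (λ₀ = 57°) → φ = 26.82319980°, λ = 54.75600045°.
Web Mercator (R = 6378137 m): x = 6095410.088 m, y = 3101400.212 m.

x 6095400 m, y 3101400 m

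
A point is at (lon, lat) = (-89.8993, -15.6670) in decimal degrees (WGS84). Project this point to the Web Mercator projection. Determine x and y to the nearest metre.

x -10007544 m, y -1766191 m

Web Mercator is spherical with R = a = 6378137 m.
x = R·λ = 6378137 × -1.569038780 = -10007544.299 m.
y = R·ln tan(π/4 + φ/2) = 6378137 × -0.276913365 = -1766191.382 m.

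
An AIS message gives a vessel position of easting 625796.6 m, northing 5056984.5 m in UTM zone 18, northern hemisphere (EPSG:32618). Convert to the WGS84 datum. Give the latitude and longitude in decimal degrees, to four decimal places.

Zone 18N: λ₀ = -75°, k₀ = 0.9996, false easting 500000 m.
Meridian distance M = (N − FN)/k₀ = 5059008.1 m.
Inverse transverse Mercator on WGS84 gives φ = 45.65499970°, λ = -73.38539998°.

lat 45.6550°, lon -73.3854°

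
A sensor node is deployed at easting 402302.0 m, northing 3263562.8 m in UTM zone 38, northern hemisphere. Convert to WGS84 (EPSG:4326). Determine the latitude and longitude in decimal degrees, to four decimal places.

lat 29.4978°, lon 43.9921°

Zone 38N: λ₀ = 45°, k₀ = 0.9996, false easting 500000 m.
Meridian distance M = (N − FN)/k₀ = 3264868.7 m.
Inverse transverse Mercator on WGS84 gives φ = 29.49780013°, λ = 43.99209951°.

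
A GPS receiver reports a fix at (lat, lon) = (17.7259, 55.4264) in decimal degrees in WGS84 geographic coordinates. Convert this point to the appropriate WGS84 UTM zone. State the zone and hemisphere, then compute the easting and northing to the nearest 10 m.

Zone 40N: E 333140 m, N 1960560 m

Longitude 55.4264° lies in the 6° band [54°, 60°), giving zone 40; latitude is north of the equator, so 40N.
Zone 40 central meridian λ₀ = 6×40 − 183 = 57°; Δλ = -1.5736°.
Transverse Mercator on WGS84 with k₀ = 0.9996 gives E = 333141.904 m, N = 1960558.363 m.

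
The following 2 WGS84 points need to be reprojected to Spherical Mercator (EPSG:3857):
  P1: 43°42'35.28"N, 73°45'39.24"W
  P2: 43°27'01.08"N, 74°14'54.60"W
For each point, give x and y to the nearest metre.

P1: x -8211026 m, y 5420642 m; P2: x -8265305 m, y 5380765 m

Web Mercator: x = R·λ, y = R·ln tan(π/4+φ/2), R = 6378137 m.
P1 (43.7098°, -73.7609°) → (-8211025.828, 5420642.346) m.
P2 (43.4503°, -74.2485°) → (-8265305.212, 5380765.205) m.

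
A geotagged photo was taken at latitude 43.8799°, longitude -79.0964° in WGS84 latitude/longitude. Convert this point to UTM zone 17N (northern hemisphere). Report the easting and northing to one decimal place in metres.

Zone 17 central meridian λ₀ = 6×17 − 183 = -81°; Δλ = +1.9036°.
Transverse Mercator on WGS84 with k₀ = 0.9996 gives E = 652928.107 m, N = 4860294.981 m.

E 652928.1 m, N 4860295.0 m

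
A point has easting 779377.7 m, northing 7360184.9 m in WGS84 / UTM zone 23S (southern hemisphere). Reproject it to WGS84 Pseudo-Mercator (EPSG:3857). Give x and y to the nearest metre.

x -4704050 m, y -2734581 m

Unproject from UTM 23S (λ₀ = -45°) → φ = -23.84539997°, λ = -42.25720015°.
Web Mercator (R = 6378137 m): x = -4704050.003 m, y = -2734580.706 m.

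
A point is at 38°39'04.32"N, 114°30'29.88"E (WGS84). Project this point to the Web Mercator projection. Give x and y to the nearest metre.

x 12747006 m, y 4671831 m

Web Mercator is spherical with R = a = 6378137 m.
x = R·λ = 6378137 × 1.998546856 = 12747005.648 m.
y = R·ln tan(π/4 + φ/2) = 6378137 × 0.732475863 = 4671831.407 m.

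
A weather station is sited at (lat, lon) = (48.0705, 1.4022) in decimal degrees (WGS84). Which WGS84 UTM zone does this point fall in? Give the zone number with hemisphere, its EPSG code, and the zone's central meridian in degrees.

Zone 31N (EPSG:32631), central meridian 3°

UTM zone = ⌊(λ + 180)/6⌋ + 1; 1.4022° ∈ [0°, 6°) → zone 31.
Hemisphere: N (φ ≥ 0).
Central meridian λ₀ = 6×31 − 183 = 3°.
EPSG code: 32631.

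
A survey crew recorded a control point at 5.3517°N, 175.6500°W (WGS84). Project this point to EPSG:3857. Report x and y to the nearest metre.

Web Mercator is spherical with R = a = 6378137 m.
x = R·λ = 6378137 × -3.065670831 = -19553268.558 m.
y = R·ln tan(π/4 + φ/2) = 6378137 × 0.093540900 = 596616.677 m.

x -19553269 m, y 596617 m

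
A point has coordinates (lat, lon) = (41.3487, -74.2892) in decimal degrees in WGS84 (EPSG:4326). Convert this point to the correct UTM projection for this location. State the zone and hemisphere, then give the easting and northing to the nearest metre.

Zone 18N: E 559463 m, N 4577711 m

Longitude -74.2892° lies in the 6° band [-78°, -72°), giving zone 18; latitude is north of the equator, so 18N.
Zone 18 central meridian λ₀ = 6×18 − 183 = -75°; Δλ = +0.7108°.
Transverse Mercator on WGS84 with k₀ = 0.9996 gives E = 559463.405 m, N = 4577710.926 m.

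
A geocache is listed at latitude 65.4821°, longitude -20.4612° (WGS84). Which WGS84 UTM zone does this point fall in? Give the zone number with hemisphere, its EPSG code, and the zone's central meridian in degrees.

UTM zone = ⌊(λ + 180)/6⌋ + 1; -20.4612° ∈ [-24°, -18°) → zone 27.
Hemisphere: N (φ ≥ 0).
Central meridian λ₀ = 6×27 − 183 = -21°.
EPSG code: 32627.

Zone 27N (EPSG:32627), central meridian -21°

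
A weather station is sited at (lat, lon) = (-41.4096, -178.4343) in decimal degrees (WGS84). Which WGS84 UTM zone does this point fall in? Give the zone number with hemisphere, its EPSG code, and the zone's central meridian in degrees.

Zone 1S (EPSG:32701), central meridian -177°

UTM zone = ⌊(λ + 180)/6⌋ + 1; -178.4343° ∈ [-180°, -174°) → zone 1.
Hemisphere: S (φ < 0).
Central meridian λ₀ = 6×1 − 183 = -177°.
EPSG code: 32701.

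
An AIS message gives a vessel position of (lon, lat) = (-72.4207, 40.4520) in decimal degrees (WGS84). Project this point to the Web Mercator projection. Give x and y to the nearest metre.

Web Mercator is spherical with R = a = 6378137 m.
x = R·λ = 6378137 × -1.263979662 = -8061835.447 m.
y = R·ln tan(π/4 + φ/2) = 6378137 × 0.773242208 = 4931844.737 m.

x -8061835 m, y 4931845 m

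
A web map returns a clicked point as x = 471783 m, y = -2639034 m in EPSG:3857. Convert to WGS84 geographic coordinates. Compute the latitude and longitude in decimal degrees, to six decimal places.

R = 6378137 m. λ = x/R = 4.23809880°.
φ = 2·arctan(exp(y/R)) − 90° = 2·arctan(0.66116) − 90° = -23.05799781°.

lat -23.057998°, lon 4.238099°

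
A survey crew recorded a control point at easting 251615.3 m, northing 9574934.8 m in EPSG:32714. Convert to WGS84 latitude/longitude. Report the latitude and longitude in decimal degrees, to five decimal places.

Zone 14S: λ₀ = -99°, k₀ = 0.9996, false easting 500000 m, false northing 10000000 m.
Meridian distance M = (N − FN)/k₀ = -425235.3 m.
Inverse transverse Mercator on WGS84 gives φ = -3.84269980°, λ = -101.23659970°.

lat -3.84270°, lon -101.23660°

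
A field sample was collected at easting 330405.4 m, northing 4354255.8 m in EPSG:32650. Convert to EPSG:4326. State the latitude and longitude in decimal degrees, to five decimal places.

lat 39.32110°, lon 115.03260°

Zone 50N: λ₀ = 117°, k₀ = 0.9996, false easting 500000 m.
Meridian distance M = (N − FN)/k₀ = 4355998.2 m.
Inverse transverse Mercator on WGS84 gives φ = 39.32109956°, λ = 115.03259967°.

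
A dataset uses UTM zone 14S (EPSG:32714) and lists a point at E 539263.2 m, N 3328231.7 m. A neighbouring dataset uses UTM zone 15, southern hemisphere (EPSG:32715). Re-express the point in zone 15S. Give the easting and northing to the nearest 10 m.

UTM 14S → geographic: φ = -60.18089999°, λ = -98.29220009°.
UTM 15S (λ₀ = -93°) forward: E = 206637.651 m, N = 3316674.999 m.

E 206640 m, N 3316670 m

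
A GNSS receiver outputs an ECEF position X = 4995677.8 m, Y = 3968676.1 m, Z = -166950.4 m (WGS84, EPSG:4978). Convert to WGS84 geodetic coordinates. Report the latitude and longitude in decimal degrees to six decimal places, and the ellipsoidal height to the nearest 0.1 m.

λ = atan2(Y, X) = 38.46440004°; p = √(X²+Y²) = 6380218.4 m.
Bowring's method on WGS84 (a = 6378137 m, b = 6356752.314 m) gives φ = -1.50900009°, h = 4280.005 m.

lat -1.509000°, lon 38.464400°, h 4280.0 m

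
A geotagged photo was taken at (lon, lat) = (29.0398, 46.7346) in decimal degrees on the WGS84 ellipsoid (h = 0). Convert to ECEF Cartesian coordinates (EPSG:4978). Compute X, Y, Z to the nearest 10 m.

X 3828680 m, Y 2125750 m, Z 4621590 m

WGS84: a = 6378137 m, e² = 0.006694380; N(φ) = a/√(1−e²sin²φ) = 6389487.576 m.
X = (N+h)·cosφ·cosλ = 3828675.469 m; Y = (N+h)·cosφ·sinλ = 2125747.534 m; Z = (N(1−e²)+h)·sinφ = 4621593.169 m.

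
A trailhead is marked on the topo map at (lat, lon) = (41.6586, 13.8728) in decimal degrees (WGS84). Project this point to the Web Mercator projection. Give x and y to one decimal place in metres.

Web Mercator is spherical with R = a = 6378137 m.
x = R·λ = 6378137 × 0.242126036 = 1544313.032 m.
y = R·ln tan(π/4 + φ/2) = 6378137 × 0.801170589 = 5109975.776 m.

x 1544313.0 m, y 5109975.8 m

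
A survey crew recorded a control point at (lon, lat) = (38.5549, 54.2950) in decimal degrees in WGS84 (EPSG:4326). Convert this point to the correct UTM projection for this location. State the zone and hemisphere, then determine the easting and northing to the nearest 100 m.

Zone 37N: E 471000 m, N 6016400 m

Longitude 38.5549° lies in the 6° band [36°, 42°), giving zone 37; latitude is north of the equator, so 37N.
Zone 37 central meridian λ₀ = 6×37 − 183 = 39°; Δλ = -0.4451°.
Transverse Mercator on WGS84 with k₀ = 0.9996 gives E = 471030.660 m, N = 6016435.687 m.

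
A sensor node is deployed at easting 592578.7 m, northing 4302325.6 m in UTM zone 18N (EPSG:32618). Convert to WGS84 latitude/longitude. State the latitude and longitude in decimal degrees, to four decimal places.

lat 38.8649°, lon -73.9329°

Zone 18N: λ₀ = -75°, k₀ = 0.9996, false easting 500000 m.
Meridian distance M = (N − FN)/k₀ = 4304047.2 m.
Inverse transverse Mercator on WGS84 gives φ = 38.86490033°, λ = -73.93289967°.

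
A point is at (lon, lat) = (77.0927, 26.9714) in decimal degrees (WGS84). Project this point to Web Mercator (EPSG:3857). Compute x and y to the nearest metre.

x 8581920 m, y 3119899 m

Web Mercator is spherical with R = a = 6378137 m.
x = R·λ = 6378137 × 1.345521444 = 8581920.108 m.
y = R·ln tan(π/4 + φ/2) = 6378137 × 0.489155221 = 3119899.011 m.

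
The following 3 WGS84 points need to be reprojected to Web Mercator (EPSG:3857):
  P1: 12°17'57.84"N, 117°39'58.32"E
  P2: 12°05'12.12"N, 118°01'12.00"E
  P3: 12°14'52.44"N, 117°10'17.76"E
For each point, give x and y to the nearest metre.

P1: x 13098541 m, y 1379801 m; P2: x 13137926 m, y 1355577 m; P3: x 13043483 m, y 1373934 m

Web Mercator: x = R·λ, y = R·ln tan(π/4+φ/2), R = 6378137 m.
P1 (12.2994°, 117.6662°) → (13098541.468, 1379801.147) m.
P2 (12.0867°, 118.0200°) → (13137926.303, 1355577.017) m.
P3 (12.2479°, 117.1716°) → (13043482.847, 1373934.093) m.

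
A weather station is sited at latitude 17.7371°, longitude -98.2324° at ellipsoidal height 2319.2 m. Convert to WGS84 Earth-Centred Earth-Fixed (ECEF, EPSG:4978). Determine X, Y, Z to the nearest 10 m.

WGS84: a = 6378137 m, e² = 0.006694380; N(φ) = a/√(1−e²sin²φ) = 6380119.342 m.
X = (N+h)·cosφ·cosλ = -870450.126 m; Y = (N+h)·cosφ·sinλ = -6016403.567 m; Z = (N(1−e²)+h)·sinφ = 1931397.137 m.

X -870450 m, Y -6016400 m, Z 1931400 m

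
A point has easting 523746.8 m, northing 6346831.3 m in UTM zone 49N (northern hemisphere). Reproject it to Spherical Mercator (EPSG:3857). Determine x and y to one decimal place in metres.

Unproject from UTM 49N (λ₀ = 111°) → φ = 57.26390011°, λ = 111.39369973°.
Web Mercator (R = 6378137 m): x = 12400289.932 m, y = 7814249.947 m.

x 12400289.9 m, y 7814249.9 m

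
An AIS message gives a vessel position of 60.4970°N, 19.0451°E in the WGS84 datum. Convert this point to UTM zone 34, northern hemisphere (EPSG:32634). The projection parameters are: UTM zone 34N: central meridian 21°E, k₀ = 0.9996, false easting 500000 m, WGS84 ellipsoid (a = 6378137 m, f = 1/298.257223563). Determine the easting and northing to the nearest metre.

Zone 34 central meridian λ₀ = 6×34 − 183 = 21°; Δλ = -1.9549°.
Transverse Mercator on WGS84 with k₀ = 0.9996 gives E = 392610.564 m, N = 6708357.744 m.

E 392611 m, N 6708358 m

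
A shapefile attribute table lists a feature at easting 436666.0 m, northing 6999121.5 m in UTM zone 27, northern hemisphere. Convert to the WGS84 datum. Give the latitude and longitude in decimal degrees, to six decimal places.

Zone 27N: λ₀ = -21°, k₀ = 0.9996, false easting 500000 m.
Meridian distance M = (N − FN)/k₀ = 7001922.3 m.
Inverse transverse Mercator on WGS84 gives φ = 63.11590038°, λ = -22.25540022°.

lat 63.115900°, lon -22.255400°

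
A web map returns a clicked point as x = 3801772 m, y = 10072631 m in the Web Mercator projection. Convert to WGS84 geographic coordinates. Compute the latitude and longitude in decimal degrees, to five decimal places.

R = 6378137 m. λ = x/R = 34.15189894°.
φ = 2·arctan(exp(y/R)) − 90° = 2·arctan(4.85128) − 90° = 66.70540020°.

lat 66.70540°, lon 34.15190°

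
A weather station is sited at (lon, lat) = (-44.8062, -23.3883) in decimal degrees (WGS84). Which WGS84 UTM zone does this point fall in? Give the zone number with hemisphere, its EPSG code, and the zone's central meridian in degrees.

Zone 23S (EPSG:32723), central meridian -45°

UTM zone = ⌊(λ + 180)/6⌋ + 1; -44.8062° ∈ [-48°, -42°) → zone 23.
Hemisphere: S (φ < 0).
Central meridian λ₀ = 6×23 − 183 = -45°.
EPSG code: 32723.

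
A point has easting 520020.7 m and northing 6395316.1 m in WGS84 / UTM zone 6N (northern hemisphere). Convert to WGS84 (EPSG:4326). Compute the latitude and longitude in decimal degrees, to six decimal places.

Zone 6N: λ₀ = -147°, k₀ = 0.9996, false easting 500000 m.
Meridian distance M = (N − FN)/k₀ = 6397875.3 m.
Inverse transverse Mercator on WGS84 gives φ = 57.69960002°, λ = -146.66410057°.

lat 57.699600°, lon -146.664101°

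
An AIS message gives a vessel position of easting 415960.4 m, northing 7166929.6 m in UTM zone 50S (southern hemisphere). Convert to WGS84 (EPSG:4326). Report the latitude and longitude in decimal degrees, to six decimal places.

Zone 50S: λ₀ = 117°, k₀ = 0.9996, false easting 500000 m, false northing 10000000 m.
Meridian distance M = (N − FN)/k₀ = -2834204.1 m.
Inverse transverse Mercator on WGS84 gives φ = -25.61280000°, λ = 116.16299980°.

lat -25.612800°, lon 116.163000°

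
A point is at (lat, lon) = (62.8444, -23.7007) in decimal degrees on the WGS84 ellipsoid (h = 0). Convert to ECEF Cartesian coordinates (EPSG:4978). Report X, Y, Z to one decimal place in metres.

X 2672604.4 m, Y -1173230.3 m, Z 5652083.5 m

WGS84: a = 6378137 m, e² = 0.006694380; N(φ) = a/√(1−e²sin²φ) = 6395106.167 m.
X = (N+h)·cosφ·cosλ = 2672604.414 m; Y = (N+h)·cosφ·sinλ = -1173230.259 m; Z = (N(1−e²)+h)·sinφ = 5652083.484 m.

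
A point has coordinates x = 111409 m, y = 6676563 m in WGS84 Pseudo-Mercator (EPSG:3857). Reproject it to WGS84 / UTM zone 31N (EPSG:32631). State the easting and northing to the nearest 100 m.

E 360700 m, N 5686400 m

Web Mercator inverse (R = 6378137 m) → φ = 51.31140152°, λ = 1.00080407°.
UTM 31N forward: E = 360664.488 m, N = 5686352.624 m.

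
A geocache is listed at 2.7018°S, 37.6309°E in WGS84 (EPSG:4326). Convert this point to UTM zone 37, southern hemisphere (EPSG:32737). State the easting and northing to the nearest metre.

E 347807 m, N 9701282 m

Zone 37 central meridian λ₀ = 6×37 − 183 = 39°; Δλ = -1.3691°.
Transverse Mercator on WGS84 with k₀ = 0.9996 gives E = 347807.149 m, N = 9701281.974 m.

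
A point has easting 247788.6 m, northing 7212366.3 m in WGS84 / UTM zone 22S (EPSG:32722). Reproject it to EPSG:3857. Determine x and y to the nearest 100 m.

x -5955900 m, y -2898300 m

Unproject from UTM 22S (λ₀ = -51°) → φ = -25.18370036°, λ = -53.50260023°.
Web Mercator (R = 6378137 m): x = -5955882.213 m, y = -2898324.997 m.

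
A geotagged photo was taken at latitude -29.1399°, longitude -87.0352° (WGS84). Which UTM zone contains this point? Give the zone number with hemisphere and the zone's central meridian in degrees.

Zone 16S, central meridian -87°

UTM zone = ⌊(λ + 180)/6⌋ + 1; -87.0352° ∈ [-90°, -84°) → zone 16.
Hemisphere: S (φ < 0).
Central meridian λ₀ = 6×16 − 183 = -87°.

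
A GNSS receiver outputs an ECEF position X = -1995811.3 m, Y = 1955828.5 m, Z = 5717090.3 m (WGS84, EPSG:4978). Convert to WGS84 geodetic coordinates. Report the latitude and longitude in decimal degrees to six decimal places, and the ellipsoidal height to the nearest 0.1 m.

λ = atan2(Y, X) = 135.57970049°; p = √(X²+Y²) = 2794374.3 m.
Bowring's method on WGS84 (a = 6378137 m, b = 6356752.314 m) gives φ = 64.10319987°, h = 2602.792 m.

lat 64.103200°, lon 135.579700°, h 2602.8 m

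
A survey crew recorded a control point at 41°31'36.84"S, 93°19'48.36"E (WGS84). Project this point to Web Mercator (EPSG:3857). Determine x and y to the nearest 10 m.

x 10389460 m, y -5090370 m

Web Mercator is spherical with R = a = 6378137 m.
x = R·λ = 6378137 × 1.628917536 = 10389459.208 m.
y = R·ln tan(π/4 + φ/2) = 6378137 × -0.798097110 = -5090372.706 m.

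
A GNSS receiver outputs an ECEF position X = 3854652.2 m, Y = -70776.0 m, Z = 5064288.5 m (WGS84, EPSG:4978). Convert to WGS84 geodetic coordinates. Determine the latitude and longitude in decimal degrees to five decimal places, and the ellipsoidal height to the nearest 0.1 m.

lat 52.90430°, lon -1.05190°, h 202.4 m

λ = atan2(Y, X) = -1.05190047°; p = √(X²+Y²) = 3855301.9 m.
Bowring's method on WGS84 (a = 6378137 m, b = 6356752.314 m) gives φ = 52.90430006°, h = 202.385 m.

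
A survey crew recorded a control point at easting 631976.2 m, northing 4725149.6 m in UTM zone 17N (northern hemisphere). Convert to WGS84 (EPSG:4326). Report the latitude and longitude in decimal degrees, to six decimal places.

Zone 17N: λ₀ = -81°, k₀ = 0.9996, false easting 500000 m.
Meridian distance M = (N − FN)/k₀ = 4727040.4 m.
Inverse transverse Mercator on WGS84 gives φ = 42.66750016°, λ = -79.38950051°.

lat 42.667500°, lon -79.389501°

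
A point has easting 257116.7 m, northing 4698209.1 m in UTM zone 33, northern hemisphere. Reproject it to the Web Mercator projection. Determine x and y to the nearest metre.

x 1341277 m, y 5220816 m

Unproject from UTM 33N (λ₀ = 15°) → φ = 42.39820046°, λ = 12.04890047°.
Web Mercator (R = 6378137 m): x = 1341277.465 m, y = 5220815.839 m.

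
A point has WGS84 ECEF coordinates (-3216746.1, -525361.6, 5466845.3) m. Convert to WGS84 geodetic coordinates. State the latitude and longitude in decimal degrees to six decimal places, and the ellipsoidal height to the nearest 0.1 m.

λ = atan2(Y, X) = -170.72430031°; p = √(X²+Y²) = 3259365.0 m.
Bowring's method on WGS84 (a = 6378137 m, b = 6356752.314 m) gives φ = 59.36530008°, h = 2395.975 m.

lat 59.365300°, lon -170.724300°, h 2396.0 m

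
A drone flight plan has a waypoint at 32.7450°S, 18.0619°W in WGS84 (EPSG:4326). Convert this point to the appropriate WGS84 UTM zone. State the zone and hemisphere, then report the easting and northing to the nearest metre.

Longitude -18.0619° lies in the 6° band [-24°, -18°), giving zone 27; latitude is south of the equator, so 27S.
Zone 27 central meridian λ₀ = 6×27 − 183 = -21°; Δλ = +2.9381°.
Transverse Mercator on WGS84 with k₀ = 0.9996 gives E = 775302.299 m, N = 6373161.711 m.

Zone 27S: E 775302 m, N 6373162 m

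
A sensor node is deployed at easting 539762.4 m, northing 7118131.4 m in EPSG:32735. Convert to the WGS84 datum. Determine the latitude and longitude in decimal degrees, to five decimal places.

lat -26.05530°, lon 27.39750°

Zone 35S: λ₀ = 27°, k₀ = 0.9996, false easting 500000 m, false northing 10000000 m.
Meridian distance M = (N − FN)/k₀ = -2883021.8 m.
Inverse transverse Mercator on WGS84 gives φ = -26.05530025°, λ = 27.39749974°.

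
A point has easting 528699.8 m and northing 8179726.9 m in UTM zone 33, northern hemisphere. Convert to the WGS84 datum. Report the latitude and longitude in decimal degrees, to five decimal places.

lat 73.70840°, lon 15.91660°

Zone 33N: λ₀ = 15°, k₀ = 0.9996, false easting 500000 m.
Meridian distance M = (N − FN)/k₀ = 8183000.1 m.
Inverse transverse Mercator on WGS84 gives φ = 73.70839959°, λ = 15.91660134°.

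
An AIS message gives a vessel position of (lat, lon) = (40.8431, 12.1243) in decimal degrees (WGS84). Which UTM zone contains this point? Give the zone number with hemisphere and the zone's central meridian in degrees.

Zone 33N, central meridian 15°

UTM zone = ⌊(λ + 180)/6⌋ + 1; 12.1243° ∈ [12°, 18°) → zone 33.
Hemisphere: N (φ ≥ 0).
Central meridian λ₀ = 6×33 − 183 = 15°.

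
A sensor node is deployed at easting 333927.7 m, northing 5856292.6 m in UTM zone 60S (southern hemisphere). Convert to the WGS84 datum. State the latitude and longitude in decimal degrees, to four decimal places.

Zone 60S: λ₀ = 177°, k₀ = 0.9996, false easting 500000 m, false northing 10000000 m.
Meridian distance M = (N − FN)/k₀ = -4145365.5 m.
Inverse transverse Mercator on WGS84 gives φ = -37.42530003°, λ = 175.12309992°.

lat -37.4253°, lon 175.1231°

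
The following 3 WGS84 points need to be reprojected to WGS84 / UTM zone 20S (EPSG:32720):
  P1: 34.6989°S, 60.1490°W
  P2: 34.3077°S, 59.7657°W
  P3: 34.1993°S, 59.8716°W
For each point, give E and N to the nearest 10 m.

UTM zone 20S: λ₀ = -63°, k₀ = 0.9996.
P1 (-34.6989°, -60.1490°) → (761146.089, 6156646.503) m.
P2 (-34.3077°, -59.7657°) → (797657.430, 6198987.736) m.
P3 (-34.1993°, -59.8716°) → (788277.647, 6211319.469) m.

P1: E 761150 m, N 6156650 m; P2: E 797660 m, N 6198990 m; P3: E 788280 m, N 6211320 m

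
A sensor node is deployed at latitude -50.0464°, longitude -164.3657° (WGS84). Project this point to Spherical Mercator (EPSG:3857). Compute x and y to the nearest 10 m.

Web Mercator is spherical with R = a = 6378137 m.
x = R·λ = 6378137 × -2.868722642 = -18297106.028 m.
y = R·ln tan(π/4 + φ/2) = 6378137 × -1.011943673 = -6454315.385 m.

x -18297110 m, y -6454320 m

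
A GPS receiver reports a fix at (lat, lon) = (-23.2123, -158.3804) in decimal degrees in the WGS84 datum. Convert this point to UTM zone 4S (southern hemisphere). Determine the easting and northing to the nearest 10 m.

Zone 4 central meridian λ₀ = 6×4 − 183 = -159°; Δλ = +0.6196°.
Transverse Mercator on WGS84 with k₀ = 0.9996 gives E = 563398.674 m, N = 7432843.258 m.

E 563400 m, N 7432840 m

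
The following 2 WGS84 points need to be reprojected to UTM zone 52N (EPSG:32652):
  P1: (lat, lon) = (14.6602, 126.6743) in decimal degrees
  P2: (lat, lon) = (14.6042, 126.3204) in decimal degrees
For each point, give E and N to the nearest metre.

UTM zone 52N: λ₀ = 129°, k₀ = 0.9996.
P1 (14.6602°, 126.6743°) → (249519.033, 1622030.278) m.
P2 (14.6042°, 126.3204°) → (211307.444, 1616252.555) m.

P1: E 249519 m, N 1622030 m; P2: E 211307 m, N 1616253 m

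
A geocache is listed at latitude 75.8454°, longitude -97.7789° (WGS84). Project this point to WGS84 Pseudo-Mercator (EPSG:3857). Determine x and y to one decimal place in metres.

Web Mercator is spherical with R = a = 6378137 m.
x = R·λ = 6378137 × -1.706563744 = -10884697.358 m.
y = R·ln tan(π/4 + φ/2) = 6378137 × 2.086230391 = 13306263.249 m.

x -10884697.4 m, y 13306263.2 m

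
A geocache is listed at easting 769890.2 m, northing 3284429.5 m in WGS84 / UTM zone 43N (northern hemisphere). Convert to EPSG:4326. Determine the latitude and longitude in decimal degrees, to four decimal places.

Zone 43N: λ₀ = 75°, k₀ = 0.9996, false easting 500000 m.
Meridian distance M = (N − FN)/k₀ = 3285743.8 m.
Inverse transverse Mercator on WGS84 gives φ = 29.66060014°, λ = 77.78829991°.

lat 29.6606°, lon 77.7883°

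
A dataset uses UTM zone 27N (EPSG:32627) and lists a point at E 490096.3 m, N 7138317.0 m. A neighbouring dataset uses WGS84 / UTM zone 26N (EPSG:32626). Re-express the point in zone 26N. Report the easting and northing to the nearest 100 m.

E 779400 m, N 7151100 m

UTM 27N → geographic: φ = 64.37049959°, λ = -21.20520094°.
UTM 26N (λ₀ = -27°) forward: E = 779378.485 m, N = 7151053.851 m.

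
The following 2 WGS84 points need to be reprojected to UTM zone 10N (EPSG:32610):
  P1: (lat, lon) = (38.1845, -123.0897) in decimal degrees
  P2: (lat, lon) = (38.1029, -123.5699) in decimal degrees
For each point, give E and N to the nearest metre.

UTM zone 10N: λ₀ = -123°, k₀ = 0.9996.
P1 (38.1845°, -123.0897°) → (492144.351, 4226289.802) m.
P2 (38.1029°, -123.5699°) → (450034.100, 4217385.433) m.

P1: E 492144 m, N 4226290 m; P2: E 450034 m, N 4217385 m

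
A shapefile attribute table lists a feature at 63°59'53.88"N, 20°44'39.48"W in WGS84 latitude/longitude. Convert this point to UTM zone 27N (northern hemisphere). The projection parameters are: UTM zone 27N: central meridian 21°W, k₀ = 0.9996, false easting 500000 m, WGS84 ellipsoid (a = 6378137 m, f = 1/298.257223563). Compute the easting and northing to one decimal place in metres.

Zone 27 central meridian λ₀ = 6×27 − 183 = -21°; Δλ = +0.2557°.
Transverse Mercator on WGS84 with k₀ = 0.9996 gives E = 512507.576 m, N = 7096849.811 m.

E 512507.6 m, N 7096849.8 m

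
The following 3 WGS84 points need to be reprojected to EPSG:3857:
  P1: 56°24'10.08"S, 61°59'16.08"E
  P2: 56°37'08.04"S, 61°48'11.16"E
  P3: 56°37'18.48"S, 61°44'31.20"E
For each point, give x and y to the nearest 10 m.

P1: x 6900450 m, y -7639020 m; P2: x 6879890 m, y -7682620 m; P3: x 6873090 m, y -7683210 m

Web Mercator: x = R·λ, y = R·ln tan(π/4+φ/2), R = 6378137 m.
P1 (-56.4028°, 61.9878°) → (6900450.331, -7639023.216) m.
P2 (-56.6189°, 61.8031°) → (6879889.621, -7682620.777) m.
P3 (-56.6218°, 61.7420°) → (6873088.001, -7683207.538) m.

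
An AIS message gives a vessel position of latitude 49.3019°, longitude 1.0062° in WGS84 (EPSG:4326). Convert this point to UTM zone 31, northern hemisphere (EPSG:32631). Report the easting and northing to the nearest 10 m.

E 355060 m, N 5462930 m

Zone 31 central meridian λ₀ = 6×31 − 183 = 3°; Δλ = -1.9938°.
Transverse Mercator on WGS84 with k₀ = 0.9996 gives E = 355056.214 m, N = 5462929.809 m.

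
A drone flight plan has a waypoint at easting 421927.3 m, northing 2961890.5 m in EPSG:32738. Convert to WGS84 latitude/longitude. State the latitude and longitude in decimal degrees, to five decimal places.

lat -63.46280°, lon 43.43370°

Zone 38S: λ₀ = 45°, k₀ = 0.9996, false easting 500000 m, false northing 10000000 m.
Meridian distance M = (N − FN)/k₀ = -7040925.9 m.
Inverse transverse Mercator on WGS84 gives φ = -63.46279977°, λ = 43.43369954°.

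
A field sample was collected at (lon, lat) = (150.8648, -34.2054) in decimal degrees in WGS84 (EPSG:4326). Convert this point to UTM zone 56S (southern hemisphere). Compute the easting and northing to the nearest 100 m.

Zone 56 central meridian λ₀ = 6×56 − 183 = 153°; Δλ = -2.1352°.
Transverse Mercator on WGS84 with k₀ = 0.9996 gives E = 303277.881 m, N = 6213008.096 m.

E 303300 m, N 6213000 m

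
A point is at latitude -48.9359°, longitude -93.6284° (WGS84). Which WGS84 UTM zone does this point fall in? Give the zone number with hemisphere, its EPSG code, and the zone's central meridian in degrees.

Zone 15S (EPSG:32715), central meridian -93°

UTM zone = ⌊(λ + 180)/6⌋ + 1; -93.6284° ∈ [-96°, -90°) → zone 15.
Hemisphere: S (φ < 0).
Central meridian λ₀ = 6×15 − 183 = -93°.
EPSG code: 32715.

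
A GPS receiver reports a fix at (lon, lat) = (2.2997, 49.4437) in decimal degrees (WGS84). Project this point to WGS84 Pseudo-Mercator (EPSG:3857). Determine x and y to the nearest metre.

Web Mercator is spherical with R = a = 6378137 m.
x = R·λ = 6378137 × 0.040137337 = 256001.433 m.
y = R·ln tan(π/4 + φ/2) = 6378137 × 0.995664739 = 6350486.111 m.

x 256001 m, y 6350486 m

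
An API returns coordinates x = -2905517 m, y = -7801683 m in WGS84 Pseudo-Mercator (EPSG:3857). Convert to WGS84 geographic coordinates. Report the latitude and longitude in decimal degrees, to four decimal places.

lat -57.2028°, lon -26.1007°

R = 6378137 m. λ = x/R = -26.10070329°.
φ = 2·arctan(exp(y/R)) − 90° = 2·arctan(0.29429) − 90° = -57.20280150°.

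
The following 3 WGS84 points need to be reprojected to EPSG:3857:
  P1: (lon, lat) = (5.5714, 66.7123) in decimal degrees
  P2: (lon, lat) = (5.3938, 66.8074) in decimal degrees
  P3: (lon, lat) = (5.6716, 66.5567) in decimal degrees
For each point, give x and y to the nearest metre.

P1: x 620205 m, y 10074574 m; P2: x 600435 m, y 10101403 m; P3: x 631360 m, y 10030898 m

Web Mercator: x = R·λ, y = R·ln tan(π/4+φ/2), R = 6378137 m.
P1 (66.7123°, 5.5714°) → (620205.411, 10074573.528) m.
P2 (66.8074°, 5.3938°) → (600435.069, 10101402.916) m.
P3 (66.5567°, 5.6716°) → (631359.624, 10030898.327) m.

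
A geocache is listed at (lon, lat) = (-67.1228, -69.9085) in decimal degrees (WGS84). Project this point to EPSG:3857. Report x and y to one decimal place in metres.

Web Mercator is spherical with R = a = 6378137 m.
x = R·λ = 6378137 × -1.171513863 = -7472075.917 m.
y = R·ln tan(π/4 + φ/2) = 6378137 × -1.730756128 = -11038999.699 m.

x -7472075.9 m, y -11038999.7 m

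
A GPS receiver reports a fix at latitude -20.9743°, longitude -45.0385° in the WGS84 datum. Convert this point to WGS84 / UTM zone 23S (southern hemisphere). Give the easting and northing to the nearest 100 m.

Zone 23 central meridian λ₀ = 6×23 − 183 = -45°; Δλ = -0.0385°.
Transverse Mercator on WGS84 with k₀ = 0.9996 gives E = 495998.056 m, N = 7680696.166 m.

E 496000 m, N 7680700 m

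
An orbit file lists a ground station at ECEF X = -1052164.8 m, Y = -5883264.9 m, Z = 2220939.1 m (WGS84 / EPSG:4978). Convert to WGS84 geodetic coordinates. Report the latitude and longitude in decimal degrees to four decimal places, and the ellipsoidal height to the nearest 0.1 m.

λ = atan2(Y, X) = -100.13959954°; p = √(X²+Y²) = 5976609.1 m.
Bowring's method on WGS84 (a = 6378137 m, b = 6356752.314 m) gives φ = 20.51130000°, h = 394.814 m.

lat 20.5113°, lon -100.1396°, h 394.8 m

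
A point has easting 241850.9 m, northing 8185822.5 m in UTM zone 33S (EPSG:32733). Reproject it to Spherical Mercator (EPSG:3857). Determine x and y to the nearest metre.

Unproject from UTM 33S (λ₀ = 15°) → φ = -16.39510008°, λ = 12.58300043°.
Web Mercator (R = 6378137 m): x = 1400733.201 m, y = -1850523.229 m.

x 1400733 m, y -1850523 m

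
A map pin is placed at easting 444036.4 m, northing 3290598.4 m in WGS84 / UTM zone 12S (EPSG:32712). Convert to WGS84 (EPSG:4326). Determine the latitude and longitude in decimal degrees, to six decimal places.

Zone 12S: λ₀ = -111°, k₀ = 0.9996, false easting 500000 m, false northing 10000000 m.
Meridian distance M = (N − FN)/k₀ = -6712086.4 m.
Inverse transverse Mercator on WGS84 gives φ = -60.51679962°, λ = -112.01929986°.

lat -60.516800°, lon -112.019300°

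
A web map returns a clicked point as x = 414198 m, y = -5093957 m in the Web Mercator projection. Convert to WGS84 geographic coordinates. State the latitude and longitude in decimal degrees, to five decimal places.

R = 6378137 m. λ = x/R = 3.72080394°.
φ = 2·arctan(exp(y/R)) − 90° = 2·arctan(0.44993) − 90° = -41.55100056°.

lat -41.55100°, lon 3.72080°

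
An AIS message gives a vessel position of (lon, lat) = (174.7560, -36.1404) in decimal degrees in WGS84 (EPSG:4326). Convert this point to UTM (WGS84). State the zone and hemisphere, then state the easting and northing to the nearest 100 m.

Zone 60S: E 298100 m, N 5998100 m

Longitude 174.7560° lies in the 6° band [174°, 180°), giving zone 60; latitude is south of the equator, so 60S.
Zone 60 central meridian λ₀ = 6×60 − 183 = 177°; Δλ = -2.2440°.
Transverse Mercator on WGS84 with k₀ = 0.9996 gives E = 298096.863 m, N = 5998146.450 m.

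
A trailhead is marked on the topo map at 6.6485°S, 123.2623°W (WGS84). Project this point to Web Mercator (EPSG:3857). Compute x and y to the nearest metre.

x -13721496 m, y -741774 m

Web Mercator is spherical with R = a = 6378137 m.
x = R·λ = 6378137 × -2.151332979 = -13721496.470 m.
y = R·ln tan(π/4 + φ/2) = 6378137 × -0.116299502 = -741774.156 m.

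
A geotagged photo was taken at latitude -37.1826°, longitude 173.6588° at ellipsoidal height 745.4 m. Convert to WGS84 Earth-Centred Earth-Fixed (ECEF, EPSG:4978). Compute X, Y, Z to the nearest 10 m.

WGS84: a = 6378137 m, e² = 0.006694380; N(φ) = a/√(1−e²sin²φ) = 6385948.940 m.
X = (N+h)·cosφ·cosλ = -5057233.857 m; Y = (N+h)·cosφ·sinλ = 562004.966 m; Z = (N(1−e²)+h)·sinφ = -3834008.400 m.

X -5057230 m, Y 562000 m, Z -3834010 m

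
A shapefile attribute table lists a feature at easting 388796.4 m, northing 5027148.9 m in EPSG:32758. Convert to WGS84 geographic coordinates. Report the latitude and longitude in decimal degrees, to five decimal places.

lat -44.90040°, lon 163.59150°

Zone 58S: λ₀ = 165°, k₀ = 0.9996, false easting 500000 m, false northing 10000000 m.
Meridian distance M = (N − FN)/k₀ = -4974841.0 m.
Inverse transverse Mercator on WGS84 gives φ = -44.90039973°, λ = 163.59149951°.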